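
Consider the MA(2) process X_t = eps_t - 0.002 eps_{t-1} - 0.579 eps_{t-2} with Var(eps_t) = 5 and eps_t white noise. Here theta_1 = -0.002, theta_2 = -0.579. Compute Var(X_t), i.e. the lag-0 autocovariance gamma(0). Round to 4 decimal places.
\gamma(0) = 6.6762

For an MA(q) process X_t = eps_t + sum_i theta_i eps_{t-i} with
Var(eps_t) = sigma^2, the variance is
  gamma(0) = sigma^2 * (1 + sum_i theta_i^2).
  sum_i theta_i^2 = (-0.002)^2 + (-0.579)^2 = 0.000004 + 0.335241 = 0.335245.
  gamma(0) = 5 * (1 + 0.335245) = 5 * 1.335245 = 6.676225, which rounds to 6.6762.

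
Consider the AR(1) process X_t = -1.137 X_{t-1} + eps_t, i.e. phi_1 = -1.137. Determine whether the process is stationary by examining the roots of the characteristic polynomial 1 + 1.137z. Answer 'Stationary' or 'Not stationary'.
\text{Not stationary}

The AR(p) characteristic polynomial is P(z) = 1 + 1.137z.
Stationarity requires all roots to lie outside the unit circle, i.e. |z| > 1 for every root.
This is linear in z: 1 + (1.137) z = 0  =>  z = -1/(1.137) = -0.879507,  |z| = 0.879507.
Moduli of all roots: 0.8795.
All moduli strictly greater than 1? No.
Verdict: Not stationary.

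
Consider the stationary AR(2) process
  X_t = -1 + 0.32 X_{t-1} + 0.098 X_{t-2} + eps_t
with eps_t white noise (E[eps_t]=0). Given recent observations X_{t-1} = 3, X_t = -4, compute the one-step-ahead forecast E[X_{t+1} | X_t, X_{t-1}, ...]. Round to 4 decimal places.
E[X_{t+1} \mid \mathcal F_t] = -1.9860

For an AR(p) model X_t = c + sum_i phi_i X_{t-i} + eps_t, the
one-step-ahead conditional mean is
  E[X_{t+1} | X_t, ...] = c + sum_i phi_i X_{t+1-i}.
Substitute known values:
  E[X_{t+1} | ...] = -1 + (0.32) * (-4) + (0.098) * (3)
                   = -1.9860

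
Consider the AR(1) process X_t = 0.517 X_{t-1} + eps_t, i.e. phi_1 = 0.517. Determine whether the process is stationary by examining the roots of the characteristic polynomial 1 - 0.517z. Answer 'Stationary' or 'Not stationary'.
\text{Stationary}

The AR(p) characteristic polynomial is P(z) = 1 - 0.517z.
Stationarity requires all roots to lie outside the unit circle, i.e. |z| > 1 for every root.
This is linear in z: 1 + (-0.517) z = 0  =>  z = -1/(-0.517) = 1.934236,  |z| = 1.934236.
Moduli of all roots: 1.9342.
All moduli strictly greater than 1? Yes.
Verdict: Stationary.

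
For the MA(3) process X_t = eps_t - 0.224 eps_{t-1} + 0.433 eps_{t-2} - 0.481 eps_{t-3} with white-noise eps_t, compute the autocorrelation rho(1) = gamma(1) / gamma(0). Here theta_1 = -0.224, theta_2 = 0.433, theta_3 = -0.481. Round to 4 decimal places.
\rho(1) = -0.3603

For an MA(q) process with theta_0 = 1, the autocovariance is
  gamma(k) = sigma^2 * sum_{i=0..q-k} theta_i * theta_{i+k},
and rho(k) = gamma(k) / gamma(0). Sigma^2 cancels.
  numerator   = (1)*(-0.224) + (-0.224)*(0.433) + (0.433)*(-0.481) = -0.529265.
  denominator = (1)^2 + (-0.224)^2 + (0.433)^2 + (-0.481)^2 = 1.469026.
  rho(1) = -0.529265 / 1.469026 = -0.3603.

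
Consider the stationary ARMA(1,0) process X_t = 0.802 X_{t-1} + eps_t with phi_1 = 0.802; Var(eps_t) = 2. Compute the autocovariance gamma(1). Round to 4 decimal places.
\gamma(1) = 4.4956

Multiply the model equation by X_{t-k} and take expectations. With theta_0 = psi_0 = 1 and psi_j the MA(infinity) weights, this gives
  gamma(k) - sum_i phi_i gamma(k-i) = c_k,
  c_k = sigma^2 * sum_{j=k..q} theta_j psi_{j-k}   (c_k = 0 for k > q),
using gamma(-m) = gamma(m).
Pure AR (q = 0): c_0 = sigma^2 = 2, c_k = 0 for k >= 1.
Equations for k = 0 and k = 1 (AR order 1):
  gamma(0) = phi_1 gamma(1) + c_0
  gamma(1) = phi_1 gamma(0) + c_1
Substituting the second into the first: gamma(0) (1 - phi_1^2) = c_0 + phi_1 c_1, so
  gamma(0) = c_0 / (1 - phi_1^2) = 2 / (1 - (0.802)^2) = 2 / 0.356796 = 5.605444.
  gamma(1) = phi_1 gamma(0) = (0.802)(5.605444) = 4.495566.
Therefore gamma(1) = 4.4956 (to 4 decimal places).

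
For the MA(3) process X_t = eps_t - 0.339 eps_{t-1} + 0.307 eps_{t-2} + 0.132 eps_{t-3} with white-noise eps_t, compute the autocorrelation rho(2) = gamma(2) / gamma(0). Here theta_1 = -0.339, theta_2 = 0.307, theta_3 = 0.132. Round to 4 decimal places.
\rho(2) = 0.2138

For an MA(q) process with theta_0 = 1, the autocovariance is
  gamma(k) = sigma^2 * sum_{i=0..q-k} theta_i * theta_{i+k},
and rho(k) = gamma(k) / gamma(0). Sigma^2 cancels.
  numerator   = (1)*(0.307) + (-0.339)*(0.132) = 0.262252.
  denominator = (1)^2 + (-0.339)^2 + (0.307)^2 + (0.132)^2 = 1.226594.
  rho(2) = 0.262252 / 1.226594 = 0.2138.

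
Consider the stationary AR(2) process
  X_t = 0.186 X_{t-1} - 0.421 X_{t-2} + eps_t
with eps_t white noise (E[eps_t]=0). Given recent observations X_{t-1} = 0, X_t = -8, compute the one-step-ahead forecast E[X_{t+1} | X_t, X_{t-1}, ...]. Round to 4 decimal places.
E[X_{t+1} \mid \mathcal F_t] = -1.4880

For an AR(p) model X_t = c + sum_i phi_i X_{t-i} + eps_t, the
one-step-ahead conditional mean is
  E[X_{t+1} | X_t, ...] = c + sum_i phi_i X_{t+1-i}.
Substitute known values:
  E[X_{t+1} | ...] = (0.186) * (-8) + (-0.421) * (0)
                   = -1.4880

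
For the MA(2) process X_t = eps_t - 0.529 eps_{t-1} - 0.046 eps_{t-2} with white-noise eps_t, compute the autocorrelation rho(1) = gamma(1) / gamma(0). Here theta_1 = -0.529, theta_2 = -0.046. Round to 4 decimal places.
\rho(1) = -0.3937

For an MA(q) process with theta_0 = 1, the autocovariance is
  gamma(k) = sigma^2 * sum_{i=0..q-k} theta_i * theta_{i+k},
and rho(k) = gamma(k) / gamma(0). Sigma^2 cancels.
  numerator   = (1)*(-0.529) + (-0.529)*(-0.046) = -0.504666.
  denominator = (1)^2 + (-0.529)^2 + (-0.046)^2 = 1.281957.
  rho(1) = -0.504666 / 1.281957 = -0.3937.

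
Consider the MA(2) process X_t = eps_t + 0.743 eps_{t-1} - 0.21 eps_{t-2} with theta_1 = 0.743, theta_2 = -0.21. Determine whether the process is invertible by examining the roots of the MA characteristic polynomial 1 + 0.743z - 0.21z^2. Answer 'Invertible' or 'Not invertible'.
\text{Invertible}

The MA(q) characteristic polynomial is P(z) = 1 + 0.743z - 0.21z^2.
Invertibility requires all roots to lie outside the unit circle, i.e. |z| > 1 for every root.
Set 1 + (0.743) z + (-0.21) z^2 = 0, i.e. a z^2 + b z + c = 0 with a = -0.21, b = 0.743, c = 1.
Discriminant D = b^2 - 4ac = (0.743)^2 - 4*(-0.21)*1 = 0.552049 - (-0.84) = 1.392049.
D >= 0, so the roots are real: z = (-b +/- sqrt(D)) / (2a) = (-0.743 +/- 1.179851) / (-0.42).
  z_1 = (-0.743 + 1.179851) / (-0.42) = -1.0401,   |z_1| = 1.0401.
  z_2 = (-0.743 - 1.179851) / (-0.42) = 4.5782,   |z_2| = 4.5782.
Moduli of all roots: 1.0401, 4.5782.
All moduli strictly greater than 1? Yes.
Verdict: Invertible.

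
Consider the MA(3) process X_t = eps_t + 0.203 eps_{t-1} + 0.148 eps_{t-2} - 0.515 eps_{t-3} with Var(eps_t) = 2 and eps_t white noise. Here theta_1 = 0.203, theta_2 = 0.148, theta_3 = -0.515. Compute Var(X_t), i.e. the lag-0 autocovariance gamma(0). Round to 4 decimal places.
\gamma(0) = 2.6567

For an MA(q) process X_t = eps_t + sum_i theta_i eps_{t-i} with
Var(eps_t) = sigma^2, the variance is
  gamma(0) = sigma^2 * (1 + sum_i theta_i^2).
  sum_i theta_i^2 = (0.203)^2 + (0.148)^2 + (-0.515)^2 = 0.041209 + 0.021904 + 0.265225 = 0.328338.
  gamma(0) = 2 * (1 + 0.328338) = 2 * 1.328338 = 2.656676, which rounds to 2.6567.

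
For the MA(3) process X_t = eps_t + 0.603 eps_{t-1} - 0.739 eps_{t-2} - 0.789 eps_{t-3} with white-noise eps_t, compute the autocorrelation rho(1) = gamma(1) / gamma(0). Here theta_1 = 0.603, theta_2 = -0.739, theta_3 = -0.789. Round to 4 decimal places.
\rho(1) = 0.2924

For an MA(q) process with theta_0 = 1, the autocovariance is
  gamma(k) = sigma^2 * sum_{i=0..q-k} theta_i * theta_{i+k},
and rho(k) = gamma(k) / gamma(0). Sigma^2 cancels.
  numerator   = (1)*(0.603) + (0.603)*(-0.739) + (-0.739)*(-0.789) = 0.740454.
  denominator = (1)^2 + (0.603)^2 + (-0.739)^2 + (-0.789)^2 = 2.532251.
  rho(1) = 0.740454 / 2.532251 = 0.2924.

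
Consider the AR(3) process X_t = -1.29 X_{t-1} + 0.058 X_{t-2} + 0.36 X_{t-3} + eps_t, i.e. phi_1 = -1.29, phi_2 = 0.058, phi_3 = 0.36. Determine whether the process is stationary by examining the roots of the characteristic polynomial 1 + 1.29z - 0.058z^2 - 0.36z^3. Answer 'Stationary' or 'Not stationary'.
\text{Stationary}

The AR(p) characteristic polynomial is P(z) = 1 + 1.29z - 0.058z^2 - 0.36z^3.
Stationarity requires all roots to lie outside the unit circle, i.e. |z| > 1 for every root.
Degree 3: look for a simple real root z0 first, then factor out (1 - z/z0) and solve the remaining quadratic.
Testing z0 = -1.25: P(-1.25) = 1 + (1.29)(-1.25) + (-0.058)(-1.25)^2 + (-0.36)(-1.25)^3
  = 1 + (-1.6125) + (-0.090625) + (0.703125) = 0.  So z_0 = -1.25 is a root, |z_0| = 1.25.
Divide out the factor (1 + 0.8 z) = (1 - z/z0) (since 1/z0 = -0.8):
  P(z) = (1 + 0.8 z)(1 + (0.49) z + (-0.45) z^2)
  [check: z-coef 0.49 - (-0.8) = 1.29; z^2-coef -0.45 - (-0.8)(0.49) = -0.058; z^3-coef -(-0.8)(-0.45) = -0.36.]
Remaining roots from the quadratic factor 1 + (0.49) z + (-0.45) z^2:
  Set 1 + (0.49) z + (-0.45) z^2 = 0, i.e. a z^2 + b z + c = 0 with a = -0.45, b = 0.49, c = 1.
  Discriminant D = b^2 - 4ac = (0.49)^2 - 4*(-0.45)*1 = 0.2401 - (-1.8) = 2.0401.
  D >= 0, so the roots are real: z = (-b +/- sqrt(D)) / (2a) = (-0.49 +/- 1.428321) / (-0.9).
    z_1 = (-0.49 + 1.428321) / (-0.9) = -1.0426,   |z_1| = 1.0426.
    z_2 = (-0.49 - 1.428321) / (-0.9) = 2.1315,   |z_2| = 2.1315.
Moduli of all roots: 1.2500, 1.0426, 2.1315.
All moduli strictly greater than 1? Yes.
Verdict: Stationary.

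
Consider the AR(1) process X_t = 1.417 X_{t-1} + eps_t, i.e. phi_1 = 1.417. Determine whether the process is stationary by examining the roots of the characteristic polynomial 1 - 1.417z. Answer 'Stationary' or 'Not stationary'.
\text{Not stationary}

The AR(p) characteristic polynomial is P(z) = 1 - 1.417z.
Stationarity requires all roots to lie outside the unit circle, i.e. |z| > 1 for every root.
This is linear in z: 1 + (-1.417) z = 0  =>  z = -1/(-1.417) = 0.705716,  |z| = 0.705716.
Moduli of all roots: 0.7057.
All moduli strictly greater than 1? No.
Verdict: Not stationary.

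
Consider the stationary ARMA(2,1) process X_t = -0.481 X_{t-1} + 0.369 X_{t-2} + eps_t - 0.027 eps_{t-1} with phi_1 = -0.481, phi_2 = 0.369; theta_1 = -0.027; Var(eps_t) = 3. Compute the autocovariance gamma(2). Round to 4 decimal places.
\gamma(2) = 6.4158

Multiply the model equation by X_{t-k} and take expectations. With theta_0 = psi_0 = 1 and psi_j the MA(infinity) weights, this gives
  gamma(k) - sum_i phi_i gamma(k-i) = c_k,
  c_k = sigma^2 * sum_{j=k..q} theta_j psi_{j-k}   (c_k = 0 for k > q),
using gamma(-m) = gamma(m).
psi-weights needed (psi_j = theta_j + sum_i phi_i psi_{j-i}):
  psi_1 = theta_1 + phi_1 = -0.027 + (-0.481) = -0.508
Right-hand sides:
  c_0 = sigma^2 (1 + theta_1 psi_1) = 3 * (1 + (-0.027)(-0.508)) = 3 * 1.013716 = 3.041148
  c_1 = sigma^2 theta_1 = 3 * (-0.027) = -0.081
  c_2 = 0
Equations for k = 0, 1, 2 (AR order 2, c_2 = 0):
  (E0) gamma(0) = phi_1 gamma(1) + phi_2 gamma(2) + c_0
  (E1) gamma(1) = phi_1 gamma(0) + phi_2 gamma(1) + c_1
  (E2) gamma(2) = phi_1 gamma(1) + phi_2 gamma(0)
From (E1): gamma(1) = A gamma(0) + B with
  A = phi_1 / (1 - phi_2) = -0.481 / 0.631 = -0.762282,   B = c_1 / (1 - phi_2) = -0.081 / 0.631 = -0.128368.
Insert (E2) into (E0): gamma(0) (1 - phi_2^2) = phi_1 (1 + phi_2) gamma(1) + c_0.
  phi_1 (1 + phi_2) = (-0.481)(1.369) = -0.658489,   1 - phi_2^2 = 0.863839.
Replace gamma(1) by A gamma(0) + B and collect gamma(0):
  gamma(0) [0.863839 - (-0.658489)(-0.762282)] = (-0.658489)(-0.128368) + 3.041148
  gamma(0) * 0.361885 = 3.125677
  gamma(0) = 3.125677 / 0.361885 = 8.637219.
  gamma(1) = A gamma(0) + B = (-0.762282)(8.637219) + (-0.128368) = -6.712365.
  gamma(2) = phi_1 gamma(1) + phi_2 gamma(0) = (-0.481)(-6.712365) + (0.369)(8.637219) = 6.415781.
Therefore gamma(2) = 6.4158 (to 4 decimal places).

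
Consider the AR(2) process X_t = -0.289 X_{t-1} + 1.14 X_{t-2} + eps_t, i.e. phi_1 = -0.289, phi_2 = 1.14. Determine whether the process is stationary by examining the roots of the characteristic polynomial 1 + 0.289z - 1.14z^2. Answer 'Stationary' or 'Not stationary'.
\text{Not stationary}

The AR(p) characteristic polynomial is P(z) = 1 + 0.289z - 1.14z^2.
Stationarity requires all roots to lie outside the unit circle, i.e. |z| > 1 for every root.
Set 1 + (0.289) z + (-1.14) z^2 = 0, i.e. a z^2 + b z + c = 0 with a = -1.14, b = 0.289, c = 1.
Discriminant D = b^2 - 4ac = (0.289)^2 - 4*(-1.14)*1 = 0.083521 - (-4.56) = 4.643521.
D >= 0, so the roots are real: z = (-b +/- sqrt(D)) / (2a) = (-0.289 +/- 2.154883) / (-2.28).
  z_1 = (-0.289 + 2.154883) / (-2.28) = -0.8184,   |z_1| = 0.8184.
  z_2 = (-0.289 - 2.154883) / (-2.28) = 1.0719,   |z_2| = 1.0719.
Moduli of all roots: 0.8184, 1.0719.
All moduli strictly greater than 1? No.
Verdict: Not stationary.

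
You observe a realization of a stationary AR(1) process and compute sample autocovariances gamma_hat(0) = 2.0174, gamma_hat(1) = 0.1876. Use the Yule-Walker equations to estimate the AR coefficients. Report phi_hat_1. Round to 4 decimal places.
\hat\phi_{1} = 0.0930

The Yule-Walker equations for an AR(p) process read, in matrix form,
  Gamma_p phi = r_p,   with   (Gamma_p)_{ij} = gamma(|i - j|),
                       (r_p)_i = gamma(i),   i,j = 1..p.
Substitute the sample gammas (Toeplitz matrix and right-hand side of size 1):
  Gamma_p = [[2.0174]]
  r_p     = [0.1876]
With p = 1 this is the single equation gamma(0) phi_1 = gamma(1):
  phi_hat_1 = gamma(1) / gamma(0) = 0.1876 / 2.0174 = 0.0930.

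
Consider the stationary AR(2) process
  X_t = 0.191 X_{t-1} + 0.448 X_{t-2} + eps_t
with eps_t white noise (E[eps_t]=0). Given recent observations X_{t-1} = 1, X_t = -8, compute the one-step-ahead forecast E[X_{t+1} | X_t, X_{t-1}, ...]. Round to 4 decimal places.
E[X_{t+1} \mid \mathcal F_t] = -1.0800

For an AR(p) model X_t = c + sum_i phi_i X_{t-i} + eps_t, the
one-step-ahead conditional mean is
  E[X_{t+1} | X_t, ...] = c + sum_i phi_i X_{t+1-i}.
Substitute known values:
  E[X_{t+1} | ...] = (0.191) * (-8) + (0.448) * (1)
                   = -1.0800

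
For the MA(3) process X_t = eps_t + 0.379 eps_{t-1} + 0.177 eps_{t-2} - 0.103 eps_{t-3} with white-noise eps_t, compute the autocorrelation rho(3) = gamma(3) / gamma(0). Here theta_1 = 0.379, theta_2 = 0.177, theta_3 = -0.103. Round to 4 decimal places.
\rho(3) = -0.0869

For an MA(q) process with theta_0 = 1, the autocovariance is
  gamma(k) = sigma^2 * sum_{i=0..q-k} theta_i * theta_{i+k},
and rho(k) = gamma(k) / gamma(0). Sigma^2 cancels.
  numerator   = (1)*(-0.103) = -0.103.
  denominator = (1)^2 + (0.379)^2 + (0.177)^2 + (-0.103)^2 = 1.185579.
  rho(3) = -0.103 / 1.185579 = -0.0869.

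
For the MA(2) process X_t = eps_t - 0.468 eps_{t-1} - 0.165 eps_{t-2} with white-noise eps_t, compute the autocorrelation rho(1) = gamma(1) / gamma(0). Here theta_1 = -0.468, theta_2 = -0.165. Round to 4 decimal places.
\rho(1) = -0.3136

For an MA(q) process with theta_0 = 1, the autocovariance is
  gamma(k) = sigma^2 * sum_{i=0..q-k} theta_i * theta_{i+k},
and rho(k) = gamma(k) / gamma(0). Sigma^2 cancels.
  numerator   = (1)*(-0.468) + (-0.468)*(-0.165) = -0.39078.
  denominator = (1)^2 + (-0.468)^2 + (-0.165)^2 = 1.246249.
  rho(1) = -0.39078 / 1.246249 = -0.3136.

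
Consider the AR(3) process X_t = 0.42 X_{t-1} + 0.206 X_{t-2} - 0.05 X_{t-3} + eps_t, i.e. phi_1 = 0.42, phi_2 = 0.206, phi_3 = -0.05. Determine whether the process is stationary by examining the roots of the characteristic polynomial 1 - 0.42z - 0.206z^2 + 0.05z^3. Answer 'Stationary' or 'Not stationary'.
\text{Stationary}

The AR(p) characteristic polynomial is P(z) = 1 - 0.42z - 0.206z^2 + 0.05z^3.
Stationarity requires all roots to lie outside the unit circle, i.e. |z| > 1 for every root.
Degree 3: look for a simple real root z0 first, then factor out (1 - z/z0) and solve the remaining quadratic.
Testing z0 = 5: P(5) = 1 + (-0.42)(5) + (-0.206)(5)^2 + (0.05)(5)^3
  = 1 + (-2.1) + (-5.15) + (6.25) = 0.  So z_0 = 5 is a root, |z_0| = 5.
Divide out the factor (1 - 0.2 z) = (1 - z/z0) (since 1/z0 = 0.2):
  P(z) = (1 - 0.2 z)(1 + (-0.22) z + (-0.25) z^2)
  [check: z-coef -0.22 - (0.2) = -0.42; z^2-coef -0.25 - (0.2)(-0.22) = -0.206; z^3-coef -(0.2)(-0.25) = 0.05.]
Remaining roots from the quadratic factor 1 + (-0.22) z + (-0.25) z^2:
  Set 1 + (-0.22) z + (-0.25) z^2 = 0, i.e. a z^2 + b z + c = 0 with a = -0.25, b = -0.22, c = 1.
  Discriminant D = b^2 - 4ac = (-0.22)^2 - 4*(-0.25)*1 = 0.0484 - (-1) = 1.0484.
  D >= 0, so the roots are real: z = (-b +/- sqrt(D)) / (2a) = (0.22 +/- 1.023914) / (-0.5).
    z_1 = (0.22 + 1.023914) / (-0.5) = -2.4878,   |z_1| = 2.4878.
    z_2 = (0.22 - 1.023914) / (-0.5) = 1.6078,   |z_2| = 1.6078.
Moduli of all roots: 5.0000, 2.4878, 1.6078.
All moduli strictly greater than 1? Yes.
Verdict: Stationary.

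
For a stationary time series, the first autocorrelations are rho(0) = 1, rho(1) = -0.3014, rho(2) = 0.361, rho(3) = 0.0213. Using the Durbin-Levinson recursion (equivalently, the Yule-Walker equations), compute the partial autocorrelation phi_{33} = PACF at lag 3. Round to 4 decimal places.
\phi_{33} = 0.2260

The PACF at lag k is phi_{kk}, the last component of the solution
to the Yule-Walker system G_k phi = r_k where
  (G_k)_{ij} = rho(|i - j|), (r_k)_i = rho(i), i,j = 1..k.
Equivalently, Durbin-Levinson gives phi_{kk} iteratively:
  phi_{11} = rho(1)
  phi_{kk} = [rho(k) - sum_{j=1..k-1} phi_{k-1,j} rho(k-j)]
            / [1 - sum_{j=1..k-1} phi_{k-1,j} rho(j)],
  phi_{k,j} = phi_{k-1,j} - phi_{kk} phi_{k-1,k-j},  j = 1..k-1.
Step k = 1:
  phi_11 = rho(1) = -0.3014.
Step k = 2:
  phi_22 = [rho(2) - phi_11 rho(1)] / [1 - phi_11 rho(1)] = [0.361 - (-0.3014)(-0.3014)] / [1 - (-0.3014)(-0.3014)]
         = 0.27015804 / 0.90915804 = 0.297152.
  Update: phi_21 = phi_11 - phi_22 phi_11 = -0.3014 - (0.297152)(-0.3014) = -0.211838.
Step k = 3:
  phi_33 = [rho(3) - phi_21 rho(2) - phi_22 rho(1)] / [1 - phi_21 rho(1) - phi_22 rho(2)]
    numerator   = 0.0213 - (-0.211838)(0.361) - (0.297152)(-0.3014) = 0.18733525
    denominator = 1 - (-0.211838)(-0.3014) - (0.297152)(0.361) = 0.82888006
  phi_33 = 0.18733525 / 0.82888006 = 0.226.
Therefore phi_{33} = 0.2260.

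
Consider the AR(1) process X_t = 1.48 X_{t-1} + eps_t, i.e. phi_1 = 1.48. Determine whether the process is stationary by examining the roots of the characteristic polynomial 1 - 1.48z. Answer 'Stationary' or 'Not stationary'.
\text{Not stationary}

The AR(p) characteristic polynomial is P(z) = 1 - 1.48z.
Stationarity requires all roots to lie outside the unit circle, i.e. |z| > 1 for every root.
This is linear in z: 1 + (-1.48) z = 0  =>  z = -1/(-1.48) = 0.675676,  |z| = 0.675676.
Moduli of all roots: 0.6757.
All moduli strictly greater than 1? No.
Verdict: Not stationary.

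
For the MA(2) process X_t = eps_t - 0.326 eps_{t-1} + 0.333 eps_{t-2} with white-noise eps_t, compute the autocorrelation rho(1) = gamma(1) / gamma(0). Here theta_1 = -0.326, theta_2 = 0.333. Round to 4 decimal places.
\rho(1) = -0.3570

For an MA(q) process with theta_0 = 1, the autocovariance is
  gamma(k) = sigma^2 * sum_{i=0..q-k} theta_i * theta_{i+k},
and rho(k) = gamma(k) / gamma(0). Sigma^2 cancels.
  numerator   = (1)*(-0.326) + (-0.326)*(0.333) = -0.434558.
  denominator = (1)^2 + (-0.326)^2 + (0.333)^2 = 1.217165.
  rho(1) = -0.434558 / 1.217165 = -0.3570.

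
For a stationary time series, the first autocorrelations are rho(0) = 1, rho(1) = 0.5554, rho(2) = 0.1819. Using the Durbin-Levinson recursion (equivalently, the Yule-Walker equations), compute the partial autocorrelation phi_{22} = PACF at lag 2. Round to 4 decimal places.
\phi_{22} = -0.1830

The PACF at lag k is phi_{kk}, the last component of the solution
to the Yule-Walker system G_k phi = r_k where
  (G_k)_{ij} = rho(|i - j|), (r_k)_i = rho(i), i,j = 1..k.
Equivalently, Durbin-Levinson gives phi_{kk} iteratively:
  phi_{11} = rho(1)
  phi_{kk} = [rho(k) - sum_{j=1..k-1} phi_{k-1,j} rho(k-j)]
            / [1 - sum_{j=1..k-1} phi_{k-1,j} rho(j)],
  phi_{k,j} = phi_{k-1,j} - phi_{kk} phi_{k-1,k-j},  j = 1..k-1.
Step k = 1:
  phi_11 = rho(1) = 0.5554.
Step k = 2:
  phi_22 = [rho(2) - phi_11 rho(1)] / [1 - phi_11 rho(1)] = [0.1819 - (0.5554)(0.5554)] / [1 - (0.5554)(0.5554)]
         = -0.12656916 / 0.69153084 = -0.183.
Therefore phi_{22} = -0.1830.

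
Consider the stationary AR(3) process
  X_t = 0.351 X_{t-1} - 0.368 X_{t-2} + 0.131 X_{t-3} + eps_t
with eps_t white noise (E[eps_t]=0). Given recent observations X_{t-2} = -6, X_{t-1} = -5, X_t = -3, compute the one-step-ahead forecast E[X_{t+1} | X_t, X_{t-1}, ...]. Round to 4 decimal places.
E[X_{t+1} \mid \mathcal F_t] = 0.0010

For an AR(p) model X_t = c + sum_i phi_i X_{t-i} + eps_t, the
one-step-ahead conditional mean is
  E[X_{t+1} | X_t, ...] = c + sum_i phi_i X_{t+1-i}.
Substitute known values:
  E[X_{t+1} | ...] = (0.351) * (-3) + (-0.368) * (-5) + (0.131) * (-6)
                   = 0.0010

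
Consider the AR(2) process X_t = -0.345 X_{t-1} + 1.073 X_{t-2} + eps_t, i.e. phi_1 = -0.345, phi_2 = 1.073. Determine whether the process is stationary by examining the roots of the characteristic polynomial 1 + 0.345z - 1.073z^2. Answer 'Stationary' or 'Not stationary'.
\text{Not stationary}

The AR(p) characteristic polynomial is P(z) = 1 + 0.345z - 1.073z^2.
Stationarity requires all roots to lie outside the unit circle, i.e. |z| > 1 for every root.
Set 1 + (0.345) z + (-1.073) z^2 = 0, i.e. a z^2 + b z + c = 0 with a = -1.073, b = 0.345, c = 1.
Discriminant D = b^2 - 4ac = (0.345)^2 - 4*(-1.073)*1 = 0.119025 - (-4.292) = 4.411025.
D >= 0, so the roots are real: z = (-b +/- sqrt(D)) / (2a) = (-0.345 +/- 2.100244) / (-2.146).
  z_1 = (-0.345 + 2.100244) / (-2.146) = -0.8179,   |z_1| = 0.8179.
  z_2 = (-0.345 - 2.100244) / (-2.146) = 1.1394,   |z_2| = 1.1394.
Moduli of all roots: 0.8179, 1.1394.
All moduli strictly greater than 1? No.
Verdict: Not stationary.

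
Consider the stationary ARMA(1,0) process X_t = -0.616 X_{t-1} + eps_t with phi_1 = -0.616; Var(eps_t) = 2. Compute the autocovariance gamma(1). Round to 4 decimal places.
\gamma(1) = -1.9854

Multiply the model equation by X_{t-k} and take expectations. With theta_0 = psi_0 = 1 and psi_j the MA(infinity) weights, this gives
  gamma(k) - sum_i phi_i gamma(k-i) = c_k,
  c_k = sigma^2 * sum_{j=k..q} theta_j psi_{j-k}   (c_k = 0 for k > q),
using gamma(-m) = gamma(m).
Pure AR (q = 0): c_0 = sigma^2 = 2, c_k = 0 for k >= 1.
Equations for k = 0 and k = 1 (AR order 1):
  gamma(0) = phi_1 gamma(1) + c_0
  gamma(1) = phi_1 gamma(0) + c_1
Substituting the second into the first: gamma(0) (1 - phi_1^2) = c_0 + phi_1 c_1, so
  gamma(0) = c_0 / (1 - phi_1^2) = 2 / (1 - (-0.616)^2) = 2 / 0.620544 = 3.222979.
  gamma(1) = phi_1 gamma(0) = (-0.616)(3.222979) = -1.985355.
Therefore gamma(1) = -1.9854 (to 4 decimal places).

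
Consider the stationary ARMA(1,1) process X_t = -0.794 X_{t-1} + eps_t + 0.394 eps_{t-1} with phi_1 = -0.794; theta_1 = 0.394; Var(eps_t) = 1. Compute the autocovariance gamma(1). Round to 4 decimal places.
\gamma(1) = -0.7438

Multiply the model equation by X_{t-k} and take expectations. With theta_0 = psi_0 = 1 and psi_j the MA(infinity) weights, this gives
  gamma(k) - sum_i phi_i gamma(k-i) = c_k,
  c_k = sigma^2 * sum_{j=k..q} theta_j psi_{j-k}   (c_k = 0 for k > q),
using gamma(-m) = gamma(m).
psi-weights needed (psi_j = theta_j + sum_i phi_i psi_{j-i}):
  psi_1 = theta_1 + phi_1 = 0.394 + (-0.794) = -0.4
Right-hand sides:
  c_0 = sigma^2 (1 + theta_1 psi_1) = 1 * (1 + (0.394)(-0.4)) = 1 * 0.8424 = 0.8424
  c_1 = sigma^2 theta_1 = 1 * (0.394) = 0.394
  c_2 = 0
Equations for k = 0 and k = 1 (AR order 1):
  gamma(0) = phi_1 gamma(1) + c_0
  gamma(1) = phi_1 gamma(0) + c_1
Substituting the second into the first: gamma(0) (1 - phi_1^2) = c_0 + phi_1 c_1, so
  gamma(0) = (c_0 + phi_1 c_1) / (1 - phi_1^2) = (0.8424 + (-0.794)(0.394)) / (1 - (-0.794)^2) = 0.529564 / 0.369564 = 1.432943.
  gamma(1) = phi_1 gamma(0) + c_1 = (-0.794)(1.432943) + (0.394) = -0.743756.
Therefore gamma(1) = -0.7438 (to 4 decimal places).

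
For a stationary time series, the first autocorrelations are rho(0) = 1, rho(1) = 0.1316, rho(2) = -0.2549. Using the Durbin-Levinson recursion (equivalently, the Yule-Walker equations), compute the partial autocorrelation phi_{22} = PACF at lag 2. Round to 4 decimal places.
\phi_{22} = -0.2770

The PACF at lag k is phi_{kk}, the last component of the solution
to the Yule-Walker system G_k phi = r_k where
  (G_k)_{ij} = rho(|i - j|), (r_k)_i = rho(i), i,j = 1..k.
Equivalently, Durbin-Levinson gives phi_{kk} iteratively:
  phi_{11} = rho(1)
  phi_{kk} = [rho(k) - sum_{j=1..k-1} phi_{k-1,j} rho(k-j)]
            / [1 - sum_{j=1..k-1} phi_{k-1,j} rho(j)],
  phi_{k,j} = phi_{k-1,j} - phi_{kk} phi_{k-1,k-j},  j = 1..k-1.
Step k = 1:
  phi_11 = rho(1) = 0.1316.
Step k = 2:
  phi_22 = [rho(2) - phi_11 rho(1)] / [1 - phi_11 rho(1)] = [-0.2549 - (0.1316)(0.1316)] / [1 - (0.1316)(0.1316)]
         = -0.27221856 / 0.98268144 = -0.277.
Therefore phi_{22} = -0.2770.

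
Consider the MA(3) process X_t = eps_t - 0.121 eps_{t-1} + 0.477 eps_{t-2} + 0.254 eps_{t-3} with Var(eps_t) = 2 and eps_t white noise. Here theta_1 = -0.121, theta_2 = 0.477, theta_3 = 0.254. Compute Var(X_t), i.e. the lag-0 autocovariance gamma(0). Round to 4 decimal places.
\gamma(0) = 2.6134

For an MA(q) process X_t = eps_t + sum_i theta_i eps_{t-i} with
Var(eps_t) = sigma^2, the variance is
  gamma(0) = sigma^2 * (1 + sum_i theta_i^2).
  sum_i theta_i^2 = (-0.121)^2 + (0.477)^2 + (0.254)^2 = 0.014641 + 0.227529 + 0.064516 = 0.306686.
  gamma(0) = 2 * (1 + 0.306686) = 2 * 1.306686 = 2.613372, which rounds to 2.6134.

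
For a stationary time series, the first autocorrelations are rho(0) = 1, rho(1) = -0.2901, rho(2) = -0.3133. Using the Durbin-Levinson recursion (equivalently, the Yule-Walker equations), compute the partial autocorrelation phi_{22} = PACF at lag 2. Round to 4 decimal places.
\phi_{22} = -0.4340

The PACF at lag k is phi_{kk}, the last component of the solution
to the Yule-Walker system G_k phi = r_k where
  (G_k)_{ij} = rho(|i - j|), (r_k)_i = rho(i), i,j = 1..k.
Equivalently, Durbin-Levinson gives phi_{kk} iteratively:
  phi_{11} = rho(1)
  phi_{kk} = [rho(k) - sum_{j=1..k-1} phi_{k-1,j} rho(k-j)]
            / [1 - sum_{j=1..k-1} phi_{k-1,j} rho(j)],
  phi_{k,j} = phi_{k-1,j} - phi_{kk} phi_{k-1,k-j},  j = 1..k-1.
Step k = 1:
  phi_11 = rho(1) = -0.2901.
Step k = 2:
  phi_22 = [rho(2) - phi_11 rho(1)] / [1 - phi_11 rho(1)] = [-0.3133 - (-0.2901)(-0.2901)] / [1 - (-0.2901)(-0.2901)]
         = -0.39745801 / 0.91584199 = -0.434.
Therefore phi_{22} = -0.4340.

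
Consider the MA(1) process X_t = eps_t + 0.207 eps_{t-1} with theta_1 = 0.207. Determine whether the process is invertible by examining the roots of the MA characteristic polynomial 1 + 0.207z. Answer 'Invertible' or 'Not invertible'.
\text{Invertible}

The MA(q) characteristic polynomial is P(z) = 1 + 0.207z.
Invertibility requires all roots to lie outside the unit circle, i.e. |z| > 1 for every root.
This is linear in z: 1 + (0.207) z = 0  =>  z = -1/(0.207) = -4.830918,  |z| = 4.830918.
Moduli of all roots: 4.8309.
All moduli strictly greater than 1? Yes.
Verdict: Invertible.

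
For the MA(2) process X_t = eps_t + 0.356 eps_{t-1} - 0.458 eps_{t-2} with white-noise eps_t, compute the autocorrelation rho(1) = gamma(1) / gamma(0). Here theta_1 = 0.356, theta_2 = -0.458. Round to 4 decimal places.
\rho(1) = 0.1444

For an MA(q) process with theta_0 = 1, the autocovariance is
  gamma(k) = sigma^2 * sum_{i=0..q-k} theta_i * theta_{i+k},
and rho(k) = gamma(k) / gamma(0). Sigma^2 cancels.
  numerator   = (1)*(0.356) + (0.356)*(-0.458) = 0.192952.
  denominator = (1)^2 + (0.356)^2 + (-0.458)^2 = 1.3365.
  rho(1) = 0.192952 / 1.3365 = 0.1444.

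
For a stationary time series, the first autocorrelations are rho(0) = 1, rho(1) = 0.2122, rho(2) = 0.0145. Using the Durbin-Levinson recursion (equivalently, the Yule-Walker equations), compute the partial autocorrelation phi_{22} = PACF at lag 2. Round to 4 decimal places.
\phi_{22} = -0.0320

The PACF at lag k is phi_{kk}, the last component of the solution
to the Yule-Walker system G_k phi = r_k where
  (G_k)_{ij} = rho(|i - j|), (r_k)_i = rho(i), i,j = 1..k.
Equivalently, Durbin-Levinson gives phi_{kk} iteratively:
  phi_{11} = rho(1)
  phi_{kk} = [rho(k) - sum_{j=1..k-1} phi_{k-1,j} rho(k-j)]
            / [1 - sum_{j=1..k-1} phi_{k-1,j} rho(j)],
  phi_{k,j} = phi_{k-1,j} - phi_{kk} phi_{k-1,k-j},  j = 1..k-1.
Step k = 1:
  phi_11 = rho(1) = 0.2122.
Step k = 2:
  phi_22 = [rho(2) - phi_11 rho(1)] / [1 - phi_11 rho(1)] = [0.0145 - (0.2122)(0.2122)] / [1 - (0.2122)(0.2122)]
         = -0.03052884 / 0.95497116 = -0.032.
Therefore phi_{22} = -0.0320.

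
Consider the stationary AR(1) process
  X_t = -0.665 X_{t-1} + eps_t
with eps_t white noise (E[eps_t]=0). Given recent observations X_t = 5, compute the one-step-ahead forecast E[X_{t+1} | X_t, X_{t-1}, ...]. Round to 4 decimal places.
E[X_{t+1} \mid \mathcal F_t] = -3.3250

For an AR(p) model X_t = c + sum_i phi_i X_{t-i} + eps_t, the
one-step-ahead conditional mean is
  E[X_{t+1} | X_t, ...] = c + sum_i phi_i X_{t+1-i}.
Substitute known values:
  E[X_{t+1} | ...] = (-0.665) * (5)
                   = -3.3250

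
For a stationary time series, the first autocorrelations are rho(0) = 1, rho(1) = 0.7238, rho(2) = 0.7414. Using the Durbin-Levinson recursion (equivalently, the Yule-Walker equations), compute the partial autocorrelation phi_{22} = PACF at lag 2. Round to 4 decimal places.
\phi_{22} = 0.4569

The PACF at lag k is phi_{kk}, the last component of the solution
to the Yule-Walker system G_k phi = r_k where
  (G_k)_{ij} = rho(|i - j|), (r_k)_i = rho(i), i,j = 1..k.
Equivalently, Durbin-Levinson gives phi_{kk} iteratively:
  phi_{11} = rho(1)
  phi_{kk} = [rho(k) - sum_{j=1..k-1} phi_{k-1,j} rho(k-j)]
            / [1 - sum_{j=1..k-1} phi_{k-1,j} rho(j)],
  phi_{k,j} = phi_{k-1,j} - phi_{kk} phi_{k-1,k-j},  j = 1..k-1.
Step k = 1:
  phi_11 = rho(1) = 0.7238.
Step k = 2:
  phi_22 = [rho(2) - phi_11 rho(1)] / [1 - phi_11 rho(1)] = [0.7414 - (0.7238)(0.7238)] / [1 - (0.7238)(0.7238)]
         = 0.21751356 / 0.47611356 = 0.4569.
Therefore phi_{22} = 0.4569.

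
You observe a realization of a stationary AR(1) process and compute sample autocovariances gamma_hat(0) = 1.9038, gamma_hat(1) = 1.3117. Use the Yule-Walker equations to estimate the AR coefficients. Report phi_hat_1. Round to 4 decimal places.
\hat\phi_{1} = 0.6890

The Yule-Walker equations for an AR(p) process read, in matrix form,
  Gamma_p phi = r_p,   with   (Gamma_p)_{ij} = gamma(|i - j|),
                       (r_p)_i = gamma(i),   i,j = 1..p.
Substitute the sample gammas (Toeplitz matrix and right-hand side of size 1):
  Gamma_p = [[1.9038]]
  r_p     = [1.3117]
With p = 1 this is the single equation gamma(0) phi_1 = gamma(1):
  phi_hat_1 = gamma(1) / gamma(0) = 1.3117 / 1.9038 = 0.6890.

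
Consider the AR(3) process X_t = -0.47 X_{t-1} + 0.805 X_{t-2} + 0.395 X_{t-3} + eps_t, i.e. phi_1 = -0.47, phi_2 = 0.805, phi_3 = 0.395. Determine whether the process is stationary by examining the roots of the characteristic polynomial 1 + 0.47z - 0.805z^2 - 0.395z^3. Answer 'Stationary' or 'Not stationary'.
\text{Stationary}

The AR(p) characteristic polynomial is P(z) = 1 + 0.47z - 0.805z^2 - 0.395z^3.
Stationarity requires all roots to lie outside the unit circle, i.e. |z| > 1 for every root.
Degree 3: look for a simple real root z0 first, then factor out (1 - z/z0) and solve the remaining quadratic.
Testing z0 = -2: P(-2) = 1 + (0.47)(-2) + (-0.805)(-2)^2 + (-0.395)(-2)^3
  = 1 + (-0.94) + (-3.22) + (3.16) = 0.  So z_0 = -2 is a root, |z_0| = 2.
Divide out the factor (1 + 0.5 z) = (1 - z/z0) (since 1/z0 = -0.5):
  P(z) = (1 + 0.5 z)(1 + (-0.03) z + (-0.79) z^2)
  [check: z-coef -0.03 - (-0.5) = 0.47; z^2-coef -0.79 - (-0.5)(-0.03) = -0.805; z^3-coef -(-0.5)(-0.79) = -0.395.]
Remaining roots from the quadratic factor 1 + (-0.03) z + (-0.79) z^2:
  Set 1 + (-0.03) z + (-0.79) z^2 = 0, i.e. a z^2 + b z + c = 0 with a = -0.79, b = -0.03, c = 1.
  Discriminant D = b^2 - 4ac = (-0.03)^2 - 4*(-0.79)*1 = 0.0009 - (-3.16) = 3.1609.
  D >= 0, so the roots are real: z = (-b +/- sqrt(D)) / (2a) = (0.03 +/- 1.777892) / (-1.58).
    z_1 = (0.03 + 1.777892) / (-1.58) = -1.1442,   |z_1| = 1.1442.
    z_2 = (0.03 - 1.777892) / (-1.58) = 1.1063,   |z_2| = 1.1063.
Moduli of all roots: 2.0000, 1.1442, 1.1063.
All moduli strictly greater than 1? Yes.
Verdict: Stationary.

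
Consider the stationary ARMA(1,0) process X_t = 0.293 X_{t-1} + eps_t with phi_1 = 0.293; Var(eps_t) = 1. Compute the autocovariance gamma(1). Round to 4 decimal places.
\gamma(1) = 0.3205

Multiply the model equation by X_{t-k} and take expectations. With theta_0 = psi_0 = 1 and psi_j the MA(infinity) weights, this gives
  gamma(k) - sum_i phi_i gamma(k-i) = c_k,
  c_k = sigma^2 * sum_{j=k..q} theta_j psi_{j-k}   (c_k = 0 for k > q),
using gamma(-m) = gamma(m).
Pure AR (q = 0): c_0 = sigma^2 = 1, c_k = 0 for k >= 1.
Equations for k = 0 and k = 1 (AR order 1):
  gamma(0) = phi_1 gamma(1) + c_0
  gamma(1) = phi_1 gamma(0) + c_1
Substituting the second into the first: gamma(0) (1 - phi_1^2) = c_0 + phi_1 c_1, so
  gamma(0) = c_0 / (1 - phi_1^2) = 1 / (1 - (0.293)^2) = 1 / 0.914151 = 1.093911.
  gamma(1) = phi_1 gamma(0) = (0.293)(1.093911) = 0.320516.
Therefore gamma(1) = 0.3205 (to 4 decimal places).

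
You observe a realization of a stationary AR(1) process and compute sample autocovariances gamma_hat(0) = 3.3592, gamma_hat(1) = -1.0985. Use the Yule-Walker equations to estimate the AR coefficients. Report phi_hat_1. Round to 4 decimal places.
\hat\phi_{1} = -0.3270

The Yule-Walker equations for an AR(p) process read, in matrix form,
  Gamma_p phi = r_p,   with   (Gamma_p)_{ij} = gamma(|i - j|),
                       (r_p)_i = gamma(i),   i,j = 1..p.
Substitute the sample gammas (Toeplitz matrix and right-hand side of size 1):
  Gamma_p = [[3.3592]]
  r_p     = [-1.0985]
With p = 1 this is the single equation gamma(0) phi_1 = gamma(1):
  phi_hat_1 = gamma(1) / gamma(0) = -1.0985 / 3.3592 = -0.3270.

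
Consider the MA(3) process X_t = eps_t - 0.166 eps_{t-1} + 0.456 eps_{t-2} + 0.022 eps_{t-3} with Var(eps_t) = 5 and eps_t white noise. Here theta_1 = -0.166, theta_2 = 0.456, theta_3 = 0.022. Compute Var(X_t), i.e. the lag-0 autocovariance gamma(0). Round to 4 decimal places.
\gamma(0) = 6.1799

For an MA(q) process X_t = eps_t + sum_i theta_i eps_{t-i} with
Var(eps_t) = sigma^2, the variance is
  gamma(0) = sigma^2 * (1 + sum_i theta_i^2).
  sum_i theta_i^2 = (-0.166)^2 + (0.456)^2 + (0.022)^2 = 0.027556 + 0.207936 + 0.000484 = 0.235976.
  gamma(0) = 5 * (1 + 0.235976) = 5 * 1.235976 = 6.17988, which rounds to 6.1799.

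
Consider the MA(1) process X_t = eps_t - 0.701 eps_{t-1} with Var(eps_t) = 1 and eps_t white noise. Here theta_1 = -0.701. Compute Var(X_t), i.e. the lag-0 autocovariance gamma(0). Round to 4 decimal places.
\gamma(0) = 1.4914

For an MA(q) process X_t = eps_t + sum_i theta_i eps_{t-i} with
Var(eps_t) = sigma^2, the variance is
  gamma(0) = sigma^2 * (1 + sum_i theta_i^2).
  sum_i theta_i^2 = (-0.701)^2 = 0.491401.
  gamma(0) = 1 * (1 + 0.491401) = 1 * 1.491401 = 1.491401, which rounds to 1.4914.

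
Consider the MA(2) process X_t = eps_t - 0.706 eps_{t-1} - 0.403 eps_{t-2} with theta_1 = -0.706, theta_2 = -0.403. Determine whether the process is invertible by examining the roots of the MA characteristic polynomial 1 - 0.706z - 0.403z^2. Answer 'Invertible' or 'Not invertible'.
\text{Not invertible}

The MA(q) characteristic polynomial is P(z) = 1 - 0.706z - 0.403z^2.
Invertibility requires all roots to lie outside the unit circle, i.e. |z| > 1 for every root.
Set 1 + (-0.706) z + (-0.403) z^2 = 0, i.e. a z^2 + b z + c = 0 with a = -0.403, b = -0.706, c = 1.
Discriminant D = b^2 - 4ac = (-0.706)^2 - 4*(-0.403)*1 = 0.498436 - (-1.612) = 2.110436.
D >= 0, so the roots are real: z = (-b +/- sqrt(D)) / (2a) = (0.706 +/- 1.452734) / (-0.806).
  z_1 = (0.706 + 1.452734) / (-0.806) = -2.6783,   |z_1| = 2.6783.
  z_2 = (0.706 - 1.452734) / (-0.806) = 0.9265,   |z_2| = 0.9265.
Moduli of all roots: 2.6783, 0.9265.
All moduli strictly greater than 1? No.
Verdict: Not invertible.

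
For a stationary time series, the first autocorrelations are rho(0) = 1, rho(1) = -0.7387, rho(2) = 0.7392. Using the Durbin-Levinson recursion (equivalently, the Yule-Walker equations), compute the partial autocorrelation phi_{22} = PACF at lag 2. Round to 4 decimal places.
\phi_{22} = 0.4260

The PACF at lag k is phi_{kk}, the last component of the solution
to the Yule-Walker system G_k phi = r_k where
  (G_k)_{ij} = rho(|i - j|), (r_k)_i = rho(i), i,j = 1..k.
Equivalently, Durbin-Levinson gives phi_{kk} iteratively:
  phi_{11} = rho(1)
  phi_{kk} = [rho(k) - sum_{j=1..k-1} phi_{k-1,j} rho(k-j)]
            / [1 - sum_{j=1..k-1} phi_{k-1,j} rho(j)],
  phi_{k,j} = phi_{k-1,j} - phi_{kk} phi_{k-1,k-j},  j = 1..k-1.
Step k = 1:
  phi_11 = rho(1) = -0.7387.
Step k = 2:
  phi_22 = [rho(2) - phi_11 rho(1)] / [1 - phi_11 rho(1)] = [0.7392 - (-0.7387)(-0.7387)] / [1 - (-0.7387)(-0.7387)]
         = 0.19352231 / 0.45432231 = 0.426.
Therefore phi_{22} = 0.4260.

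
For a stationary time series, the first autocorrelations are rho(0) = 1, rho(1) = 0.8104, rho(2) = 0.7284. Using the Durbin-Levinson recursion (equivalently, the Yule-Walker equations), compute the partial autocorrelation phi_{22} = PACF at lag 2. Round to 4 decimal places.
\phi_{22} = 0.2087

The PACF at lag k is phi_{kk}, the last component of the solution
to the Yule-Walker system G_k phi = r_k where
  (G_k)_{ij} = rho(|i - j|), (r_k)_i = rho(i), i,j = 1..k.
Equivalently, Durbin-Levinson gives phi_{kk} iteratively:
  phi_{11} = rho(1)
  phi_{kk} = [rho(k) - sum_{j=1..k-1} phi_{k-1,j} rho(k-j)]
            / [1 - sum_{j=1..k-1} phi_{k-1,j} rho(j)],
  phi_{k,j} = phi_{k-1,j} - phi_{kk} phi_{k-1,k-j},  j = 1..k-1.
Step k = 1:
  phi_11 = rho(1) = 0.8104.
Step k = 2:
  phi_22 = [rho(2) - phi_11 rho(1)] / [1 - phi_11 rho(1)] = [0.7284 - (0.8104)(0.8104)] / [1 - (0.8104)(0.8104)]
         = 0.07165184 / 0.34325184 = 0.2087.
Therefore phi_{22} = 0.2087.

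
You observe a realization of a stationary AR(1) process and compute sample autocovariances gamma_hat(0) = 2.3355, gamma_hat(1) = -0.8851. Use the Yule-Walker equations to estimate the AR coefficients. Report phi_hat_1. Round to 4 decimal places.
\hat\phi_{1} = -0.3790

The Yule-Walker equations for an AR(p) process read, in matrix form,
  Gamma_p phi = r_p,   with   (Gamma_p)_{ij} = gamma(|i - j|),
                       (r_p)_i = gamma(i),   i,j = 1..p.
Substitute the sample gammas (Toeplitz matrix and right-hand side of size 1):
  Gamma_p = [[2.3355]]
  r_p     = [-0.8851]
With p = 1 this is the single equation gamma(0) phi_1 = gamma(1):
  phi_hat_1 = gamma(1) / gamma(0) = -0.8851 / 2.3355 = -0.3790.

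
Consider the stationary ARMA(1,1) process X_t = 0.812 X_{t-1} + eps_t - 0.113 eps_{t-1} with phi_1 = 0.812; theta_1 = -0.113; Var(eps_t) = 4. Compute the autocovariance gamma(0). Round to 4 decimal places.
\gamma(0) = 9.7372

Multiply the model equation by X_{t-k} and take expectations. With theta_0 = psi_0 = 1 and psi_j the MA(infinity) weights, this gives
  gamma(k) - sum_i phi_i gamma(k-i) = c_k,
  c_k = sigma^2 * sum_{j=k..q} theta_j psi_{j-k}   (c_k = 0 for k > q),
using gamma(-m) = gamma(m).
psi-weights needed (psi_j = theta_j + sum_i phi_i psi_{j-i}):
  psi_1 = theta_1 + phi_1 = -0.113 + (0.812) = 0.699
Right-hand sides:
  c_0 = sigma^2 (1 + theta_1 psi_1) = 4 * (1 + (-0.113)(0.699)) = 4 * 0.921013 = 3.684052
  c_1 = sigma^2 theta_1 = 4 * (-0.113) = -0.452
  c_2 = 0
Equations for k = 0 and k = 1 (AR order 1):
  gamma(0) = phi_1 gamma(1) + c_0
  gamma(1) = phi_1 gamma(0) + c_1
Substituting the second into the first: gamma(0) (1 - phi_1^2) = c_0 + phi_1 c_1, so
  gamma(0) = (c_0 + phi_1 c_1) / (1 - phi_1^2) = (3.684052 + (0.812)(-0.452)) / (1 - (0.812)^2) = 3.317028 / 0.340656 = 9.737178.
Therefore gamma(0) = 9.7372 (to 4 decimal places).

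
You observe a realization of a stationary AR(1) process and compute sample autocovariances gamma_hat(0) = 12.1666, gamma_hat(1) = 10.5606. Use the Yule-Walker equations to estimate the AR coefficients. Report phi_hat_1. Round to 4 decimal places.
\hat\phi_{1} = 0.8680

The Yule-Walker equations for an AR(p) process read, in matrix form,
  Gamma_p phi = r_p,   with   (Gamma_p)_{ij} = gamma(|i - j|),
                       (r_p)_i = gamma(i),   i,j = 1..p.
Substitute the sample gammas (Toeplitz matrix and right-hand side of size 1):
  Gamma_p = [[12.1666]]
  r_p     = [10.5606]
With p = 1 this is the single equation gamma(0) phi_1 = gamma(1):
  phi_hat_1 = gamma(1) / gamma(0) = 10.5606 / 12.1666 = 0.8680.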